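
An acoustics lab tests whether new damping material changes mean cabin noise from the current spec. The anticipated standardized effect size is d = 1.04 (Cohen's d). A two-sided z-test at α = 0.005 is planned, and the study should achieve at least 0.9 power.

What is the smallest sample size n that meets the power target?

n = 16

For power 0.9 need Φ(δ − z_{0.0025}) = 0.9, so δ = z_{0.0025} + z_{0.10} = 2.807 + 1.282 = 4.089.
(The Φ(−δ − z_{α/2}) term is vanishingly small for δ > 0 and is dropped in the standard sample-size formula.)
δ = d·√n ⇒ n = (δ/d)² = (4.089 / 1.04)² = 15.46.
Rounding up, n = 16.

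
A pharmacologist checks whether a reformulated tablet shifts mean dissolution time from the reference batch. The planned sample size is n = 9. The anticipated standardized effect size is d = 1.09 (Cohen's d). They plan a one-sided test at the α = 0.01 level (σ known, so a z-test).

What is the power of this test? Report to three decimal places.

Power ≈ 0.827

Noncentrality parameter: λ = d·√n = 1.09 × √9 = 3.2700
One-sided α = 0.01 → critical value z_{0.01} = 2.326.
Power = P(Z > 2.326 − λ) = Φ(0.944) = 0.8273.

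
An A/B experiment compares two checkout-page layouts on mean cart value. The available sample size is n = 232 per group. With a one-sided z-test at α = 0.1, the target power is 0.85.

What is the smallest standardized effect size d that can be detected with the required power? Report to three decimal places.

Required noncentrality: δ = z_{0.1} + z_{0.15} = 1.282 + 1.036 = 2.318.
δ = d·√(n/2) ⇒ d = δ/√(n/2) = 2.318/√(232/2) = 0.2152.

d ≈ 0.215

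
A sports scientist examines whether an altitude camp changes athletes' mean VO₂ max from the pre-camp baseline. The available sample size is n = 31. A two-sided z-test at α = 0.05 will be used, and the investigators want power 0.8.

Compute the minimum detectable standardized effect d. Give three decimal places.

d ≈ 0.503

Need Φ(δ − 1.960) = 0.8, so δ = 1.960 + 0.842 = 2.802.
(Lower-tail contribution to power is negligible for δ > 0.)
δ = d·√n ⇒ d = δ/√n = 2.802/√31 = 0.5032.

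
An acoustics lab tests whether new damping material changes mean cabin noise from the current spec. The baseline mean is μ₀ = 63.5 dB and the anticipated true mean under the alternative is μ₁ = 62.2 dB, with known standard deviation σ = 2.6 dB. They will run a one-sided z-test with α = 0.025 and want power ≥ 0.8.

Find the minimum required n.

n = 32

Standardized effect: d = |μ₁ − μ₀| / σ = |62.2 − 63.5| / 2.6 = 0.5000
For power 0.8 need Φ(δ − z_{0.025}) = 0.8, so δ = z_{0.025} + z_{0.20} = 1.960 + 0.842 = 2.802.
δ = d·√n ⇒ n = (δ/d)² = (2.802 / 0.5000)² = 31.40.
Round up to the next whole unit.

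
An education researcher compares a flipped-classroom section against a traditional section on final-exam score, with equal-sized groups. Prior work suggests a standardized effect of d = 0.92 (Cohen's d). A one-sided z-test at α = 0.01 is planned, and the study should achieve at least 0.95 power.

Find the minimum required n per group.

n = 38 per group

For power 0.95 need Φ(δ − z_{0.01}) = 0.95, so δ = z_{0.01} + z_{0.05} = 2.326 + 1.645 = 3.971.
δ = d·√(n/2) ⇒ n = 2(δ/d)² = 2 × (3.971 / 0.92)² = 37.26.
Round up to the next whole unit.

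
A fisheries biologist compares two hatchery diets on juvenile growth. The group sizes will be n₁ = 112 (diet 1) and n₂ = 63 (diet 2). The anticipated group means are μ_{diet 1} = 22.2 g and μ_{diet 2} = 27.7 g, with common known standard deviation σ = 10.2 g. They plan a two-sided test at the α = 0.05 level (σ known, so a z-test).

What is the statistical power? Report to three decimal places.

Power ≈ 0.928

Standardized effect: d = |μ_{diet 1} − μ_{diet 2}| / σ = |22.2 − 27.7| / 10.2 = 0.5392
Noncentrality parameter: δ = d / √(1/n₁ + 1/n₂) = 0.5392 / √(1/112 + 1/63) = 3.4239
Critical value for a two-sided test at α = 0.05: z_{α/2} = 1.960.
Power = Φ(δ − 1.960) + Φ(−δ − 1.960) = Φ(1.464) + Φ(-5.384) = 0.9284 + 0.0000 = 0.9284.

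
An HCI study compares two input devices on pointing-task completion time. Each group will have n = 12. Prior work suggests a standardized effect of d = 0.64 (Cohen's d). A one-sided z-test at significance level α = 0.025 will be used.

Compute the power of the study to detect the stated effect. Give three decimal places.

Power ≈ 0.347

Noncentrality parameter: λ = d·√(n/2) = 0.64 × √(12/2) = 1.5677
Critical value for a one-sided test at α = 0.025: z_α = 1.960.
Power = Φ(λ − 1.960) = Φ(-0.392) = 0.3474.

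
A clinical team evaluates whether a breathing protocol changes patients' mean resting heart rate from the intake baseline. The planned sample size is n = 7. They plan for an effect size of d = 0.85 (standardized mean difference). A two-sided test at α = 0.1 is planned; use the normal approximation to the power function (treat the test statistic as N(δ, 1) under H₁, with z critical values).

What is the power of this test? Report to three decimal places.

Power ≈ 0.727

Noncentrality parameter: δ = d·√n = 0.85 × √7 = 2.2489
Two-sided α = 0.1 → critical value z_{0.05} = 1.645.
Power = Φ(δ − 1.645) + Φ(−δ − 1.645) = Φ(0.604) + Φ(-3.894) = 0.7271 + 0.0000 = 0.7271.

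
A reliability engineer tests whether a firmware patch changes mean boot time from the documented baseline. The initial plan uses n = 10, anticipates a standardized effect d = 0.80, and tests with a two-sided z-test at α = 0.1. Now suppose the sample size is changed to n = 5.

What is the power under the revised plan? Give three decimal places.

Power ≈ 0.558

With n = 5: δ = d·√n = 0.80 × √5 = 1.7889. Critical value z_{0.05} = 1.645.
Revised power = Φ(δ − 1.645) + Φ(−δ − 1.645) = Φ(0.144) + Φ(-3.434) = 0.5573 + 0.0003 = 0.5575.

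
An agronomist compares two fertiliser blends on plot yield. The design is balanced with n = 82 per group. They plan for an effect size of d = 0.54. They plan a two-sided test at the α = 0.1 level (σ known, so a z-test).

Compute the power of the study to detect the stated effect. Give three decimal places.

Power ≈ 0.965

Noncentrality parameter: δ = d·√(n/2) = 0.54 × √(82/2) = 3.4577
Critical value for a two-sided test at α = 0.1: z_{α/2} = 1.645.
Power = Φ(δ − 1.645) + Φ(−δ − 1.645) = Φ(1.813) + Φ(-5.103) = 0.9651 + 0.0000 = 0.9651.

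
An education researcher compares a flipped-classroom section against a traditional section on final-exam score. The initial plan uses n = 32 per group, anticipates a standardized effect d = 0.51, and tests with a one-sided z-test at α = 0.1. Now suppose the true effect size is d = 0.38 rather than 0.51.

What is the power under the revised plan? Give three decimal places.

Power ≈ 0.594

With d = 0.38: δ = d·√(n/2) = 0.38 × √(32/2) = 1.5200. Critical value z_{0.1} = 1.282.
Revised power = P(Z > 1.282 − δ) = Φ(0.238) = 0.5942.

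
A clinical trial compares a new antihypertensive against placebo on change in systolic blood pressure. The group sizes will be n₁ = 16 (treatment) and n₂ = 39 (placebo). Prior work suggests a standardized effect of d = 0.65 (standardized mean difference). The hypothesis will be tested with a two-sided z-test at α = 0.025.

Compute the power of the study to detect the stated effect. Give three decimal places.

Power ≈ 0.479

Noncentrality parameter: δ = d / √(1/n₁ + 1/n₂) = 0.65 / √(1/16 + 1/39) = 2.1894
Two-sided α = 0.025 → critical value z_{0.0125} = 2.241.
Power = Φ(δ − 2.241) + Φ(−δ − 2.241) = Φ(-0.052) + Φ(-4.431) = 0.4793 + 0.0000 = 0.4793.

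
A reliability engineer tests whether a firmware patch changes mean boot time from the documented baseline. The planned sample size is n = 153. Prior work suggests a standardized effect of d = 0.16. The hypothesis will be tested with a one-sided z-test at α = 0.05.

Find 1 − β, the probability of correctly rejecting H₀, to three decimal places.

Power ≈ 0.631

Noncentrality parameter: δ = d·√n = 0.16 × √153 = 1.9791
One-sided α = 0.05 → critical value z_{0.05} = 1.645.
Power = P(Z > 1.645 − δ) = Φ(0.334) = 0.6309.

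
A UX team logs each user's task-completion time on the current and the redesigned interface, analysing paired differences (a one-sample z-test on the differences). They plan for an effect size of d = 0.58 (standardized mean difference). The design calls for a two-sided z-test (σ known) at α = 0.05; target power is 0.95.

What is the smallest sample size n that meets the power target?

Set Φ(δ − 1.960) = 0.95; then δ − 1.960 = Φ⁻¹(0.95) = 1.645, giving δ = 3.605.
(Ignoring the negligible lower-tail rejection probability gives the usual closed-form inversion.)
δ = d·√n ⇒ n = (δ/d)² = (3.605 / 0.58)² = 38.63.
Rounding up, n = 39.

n = 39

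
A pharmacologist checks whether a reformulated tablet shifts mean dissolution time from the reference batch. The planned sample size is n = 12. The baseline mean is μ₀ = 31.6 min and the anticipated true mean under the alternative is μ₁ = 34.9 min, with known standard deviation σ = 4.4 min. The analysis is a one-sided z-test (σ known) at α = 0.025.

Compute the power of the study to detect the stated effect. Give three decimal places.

Power ≈ 0.738

Standardized effect: d = |μ₁ − μ₀| / σ = |34.9 − 31.6| / 4.4 = 0.7500
Noncentrality parameter: δ = d·√n = 0.7500 × √12 = 2.5981
One-sided α = 0.025 → critical value z_{0.025} = 1.960.
Power = P(Z > 1.960 − δ) = Φ(0.638) = 0.7383.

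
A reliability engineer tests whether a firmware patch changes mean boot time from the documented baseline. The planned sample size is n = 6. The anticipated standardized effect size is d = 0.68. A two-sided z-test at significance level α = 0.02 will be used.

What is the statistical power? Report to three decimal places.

Power ≈ 0.254

Noncentrality parameter: δ = d·√n = 0.68 × √6 = 1.6657
Critical value for a two-sided test at α = 0.02: z_{α/2} = 2.326.
Power = Φ(δ − 2.326) + Φ(−δ − 2.326) = Φ(-0.661) + Φ(-3.992) = 0.2544 + 0.0000 = 0.2544.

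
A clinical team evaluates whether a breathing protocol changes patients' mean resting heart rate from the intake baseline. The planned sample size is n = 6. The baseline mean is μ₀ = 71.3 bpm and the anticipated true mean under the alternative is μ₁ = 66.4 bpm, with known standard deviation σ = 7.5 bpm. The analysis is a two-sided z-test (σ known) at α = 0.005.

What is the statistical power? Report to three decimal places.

Power ≈ 0.114

Standardized effect: d = |μ₁ − μ₀| / σ = |66.4 − 71.3| / 7.5 = 0.6533
Noncentrality parameter: δ = d·√n = 0.6533 × √6 = 1.6003
Two-sided α = 0.005 → critical value z_{0.0025} = 2.807.
Power = Φ(δ − 2.807) + Φ(−δ − 2.807) = Φ(-1.207) + Φ(-4.407) = 0.1138 + 0.0000 = 0.1138.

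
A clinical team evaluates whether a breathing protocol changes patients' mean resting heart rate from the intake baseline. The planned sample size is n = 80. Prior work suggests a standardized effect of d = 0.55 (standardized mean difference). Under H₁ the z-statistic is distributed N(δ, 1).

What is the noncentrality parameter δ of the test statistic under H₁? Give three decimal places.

The noncentrality parameter scales effect size by the design's sample-size factor: δ = d·√n = 0.55 × √80 = 4.9193

δ ≈ 4.919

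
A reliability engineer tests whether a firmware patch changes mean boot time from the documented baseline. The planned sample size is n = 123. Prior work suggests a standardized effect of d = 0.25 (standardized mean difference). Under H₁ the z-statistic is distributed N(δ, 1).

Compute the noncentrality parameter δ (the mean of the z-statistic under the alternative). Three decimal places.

δ ≈ 2.773

δ = d·√n = 0.25 × √123 = 2.7726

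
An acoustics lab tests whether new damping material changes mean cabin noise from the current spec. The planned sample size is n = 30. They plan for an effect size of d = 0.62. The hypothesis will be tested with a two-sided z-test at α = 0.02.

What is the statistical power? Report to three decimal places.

Power ≈ 0.858

Noncentrality parameter: δ = d·√n = 0.62 × √30 = 3.3959
Critical value for a two-sided test at α = 0.02: z_{α/2} = 2.326.
Power = Φ(δ − 2.326) + Φ(−δ − 2.326) = Φ(1.070) + Φ(-5.722) = 0.8576 + 0.0000 = 0.8576.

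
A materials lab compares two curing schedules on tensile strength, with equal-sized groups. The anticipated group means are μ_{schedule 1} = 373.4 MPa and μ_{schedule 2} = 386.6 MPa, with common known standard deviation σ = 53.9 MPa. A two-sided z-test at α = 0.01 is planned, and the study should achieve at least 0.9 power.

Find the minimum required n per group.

Standardized effect: d = |μ_{schedule 1} − μ_{schedule 2}| / σ = |373.4 − 386.6| / 53.9 = 0.2449
Set Φ(δ − 2.576) = 0.9; then δ − 2.576 = Φ⁻¹(0.9) = 1.282, giving δ = 3.857.
(For δ > 0 the lower-tail rejection region contributes negligibly to power, so the one-term inversion is standard.)
δ = d·√(n/2) ⇒ n = 2(δ/d)² = 2 × (3.857 / 0.2449)² = 496.19.
Round up to the next whole unit.

n = 497 per group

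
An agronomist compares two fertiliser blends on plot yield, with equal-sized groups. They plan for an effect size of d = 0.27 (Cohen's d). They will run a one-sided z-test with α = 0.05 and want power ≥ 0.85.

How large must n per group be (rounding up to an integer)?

Set Φ(δ − 1.645) = 0.85; then δ − 1.645 = Φ⁻¹(0.85) = 1.036, giving δ = 2.681.
δ = d·√(n/2) ⇒ n = 2(δ/d)² = 2 × (2.681 / 0.27)² = 197.24.
Rounding up, n = 198 per group.

n = 198 per group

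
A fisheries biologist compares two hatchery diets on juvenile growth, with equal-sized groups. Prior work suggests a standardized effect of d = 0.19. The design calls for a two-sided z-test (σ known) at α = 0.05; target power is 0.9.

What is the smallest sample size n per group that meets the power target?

n = 583 per group

For power 0.9 need Φ(δ − z_{0.025}) = 0.9, so δ = z_{0.025} + z_{0.10} = 1.960 + 1.282 = 3.242.
(For δ > 0 the lower-tail rejection region contributes negligibly to power, so the one-term inversion is standard.)
δ = d·√(n/2) ⇒ n = 2(δ/d)² = 2 × (3.242 / 0.19)² = 582.13.
Rounding up, n = 583 per group.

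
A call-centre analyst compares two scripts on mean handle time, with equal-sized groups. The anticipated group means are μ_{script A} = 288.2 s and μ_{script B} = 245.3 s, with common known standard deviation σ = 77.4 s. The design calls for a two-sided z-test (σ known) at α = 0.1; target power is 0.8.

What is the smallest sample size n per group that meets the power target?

Standardized effect: d = |μ_{script A} − μ_{script B}| / σ = |288.2 − 245.3| / 77.4 = 0.5543
For power 0.8 need Φ(δ − z_{0.05}) = 0.8, so δ = z_{0.05} + z_{0.20} = 1.645 + 0.842 = 2.486.
(For δ > 0 the lower-tail rejection region contributes negligibly to power, so the one-term inversion is standard.)
δ = d·√(n/2) ⇒ n = 2(δ/d)² = 2 × (2.486 / 0.5543)² = 40.25.
Rounding up, n = 41 per group.

n = 41 per group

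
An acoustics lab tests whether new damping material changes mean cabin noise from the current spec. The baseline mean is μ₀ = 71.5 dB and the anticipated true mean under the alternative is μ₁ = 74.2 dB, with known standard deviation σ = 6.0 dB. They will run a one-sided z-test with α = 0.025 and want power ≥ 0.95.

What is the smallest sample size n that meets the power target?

n = 65

Standardized effect: d = |μ₁ − μ₀| / σ = |74.2 − 71.5| / 6.0 = 0.4500
For power 0.95 need Φ(δ − z_{0.025}) = 0.95, so δ = z_{0.025} + z_{0.05} = 1.960 + 1.645 = 3.605.
δ = d·√n ⇒ n = (δ/d)² = (3.605 / 0.4500)² = 64.17.
Round up to the next whole unit.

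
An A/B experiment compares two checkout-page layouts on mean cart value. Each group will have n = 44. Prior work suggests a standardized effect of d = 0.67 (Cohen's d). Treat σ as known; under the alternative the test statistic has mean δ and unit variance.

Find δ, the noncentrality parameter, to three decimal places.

δ ≈ 3.143

δ = d·√(n/2) = 0.67 × √(44/2) = 3.1426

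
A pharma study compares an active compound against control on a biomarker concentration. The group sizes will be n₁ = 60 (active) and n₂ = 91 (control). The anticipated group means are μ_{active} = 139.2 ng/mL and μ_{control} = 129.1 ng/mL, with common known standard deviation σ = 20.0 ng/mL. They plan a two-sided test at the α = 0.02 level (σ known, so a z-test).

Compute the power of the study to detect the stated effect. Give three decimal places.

Standardized effect: d = |μ_{active} − μ_{control}| / σ = |139.2 − 129.1| / 20.0 = 0.5050
Noncentrality parameter: δ = d / √(1/n₁ + 1/n₂) = 0.5050 / √(1/60 + 1/91) = 3.0367
Critical value for a two-sided test at α = 0.02: z_{α/2} = 2.326.
Power = Φ(δ − 2.326) + Φ(−δ − 2.326) = Φ(0.710) + Φ(-5.363) = 0.7613 + 0.0000 = 0.7613.

Power ≈ 0.761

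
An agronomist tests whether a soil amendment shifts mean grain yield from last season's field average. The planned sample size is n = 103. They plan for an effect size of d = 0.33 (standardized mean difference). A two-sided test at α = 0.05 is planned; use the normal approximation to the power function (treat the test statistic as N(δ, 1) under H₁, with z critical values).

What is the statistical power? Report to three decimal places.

Power ≈ 0.918

Noncentrality parameter: δ = d·√n = 0.33 × √103 = 3.3491
Critical value for a two-sided test at α = 0.05: z_{α/2} = 1.960.
Power = Φ(δ − 1.960) + Φ(−δ − 1.960) = Φ(1.389) + Φ(-5.309) = 0.9176 + 0.0000 = 0.9176.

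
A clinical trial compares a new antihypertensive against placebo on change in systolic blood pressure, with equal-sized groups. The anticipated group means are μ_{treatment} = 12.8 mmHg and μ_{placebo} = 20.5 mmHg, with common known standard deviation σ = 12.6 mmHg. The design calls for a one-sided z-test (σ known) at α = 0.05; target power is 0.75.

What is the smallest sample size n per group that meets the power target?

Standardized effect: d = |μ_{treatment} − μ_{placebo}| / σ = |12.8 − 20.5| / 12.6 = 0.6111
For power 0.75 need Φ(δ − z_{0.05}) = 0.75, so δ = z_{0.05} + z_{0.25} = 1.645 + 0.674 = 2.319.
δ = d·√(n/2) ⇒ n = 2(δ/d)² = 2 × (2.319 / 0.6111)² = 28.81.
Rounding up, n = 29 per group.

n = 29 per group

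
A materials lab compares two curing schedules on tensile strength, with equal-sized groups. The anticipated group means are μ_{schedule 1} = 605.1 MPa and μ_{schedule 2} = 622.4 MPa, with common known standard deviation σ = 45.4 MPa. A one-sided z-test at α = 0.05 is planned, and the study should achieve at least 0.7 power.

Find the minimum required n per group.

Standardized effect: d = |μ_{schedule 1} − μ_{schedule 2}| / σ = |605.1 − 622.4| / 45.4 = 0.3811
For power 0.7 need Φ(δ − z_{0.05}) = 0.7, so δ = z_{0.05} + z_{0.30} = 1.645 + 0.524 = 2.169.
δ = d·√(n/2) ⇒ n = 2(δ/d)² = 2 × (2.169 / 0.3811)² = 64.81.
Rounding up, n = 65 per group.

n = 65 per group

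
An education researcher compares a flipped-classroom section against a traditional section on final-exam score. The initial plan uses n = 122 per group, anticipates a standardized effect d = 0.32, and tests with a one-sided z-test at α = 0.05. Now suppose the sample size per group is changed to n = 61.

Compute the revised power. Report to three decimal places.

Power ≈ 0.549

With n = 61 per group: δ = d·√(n/2) = 0.32 × √(61/2) = 1.7673. Critical value z_{0.05} = 1.645.
Revised power = Φ(δ − 1.645) = Φ(0.122) = 0.5487.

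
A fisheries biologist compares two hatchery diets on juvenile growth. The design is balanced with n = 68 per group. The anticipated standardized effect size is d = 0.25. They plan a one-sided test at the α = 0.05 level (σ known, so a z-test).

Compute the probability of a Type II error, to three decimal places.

Noncentrality parameter: λ = d·√(n/2) = 0.25 × √(68/2) = 1.4577
One-sided α = 0.05 → critical value z_{0.05} = 1.645.
Power = Φ(λ − 1.645) = Φ(-0.187) = 0.4258.
Type II error: β = 1 − power = 1 − 0.4258 = 0.5742.

β ≈ 0.574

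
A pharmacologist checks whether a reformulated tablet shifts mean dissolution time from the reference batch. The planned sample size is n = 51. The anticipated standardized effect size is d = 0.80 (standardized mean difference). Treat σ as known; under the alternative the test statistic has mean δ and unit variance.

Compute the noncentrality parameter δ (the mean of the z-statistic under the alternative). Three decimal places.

The noncentrality parameter scales effect size by the design's sample-size factor: δ = d·√n = 0.80 × √51 = 5.7131

δ ≈ 5.713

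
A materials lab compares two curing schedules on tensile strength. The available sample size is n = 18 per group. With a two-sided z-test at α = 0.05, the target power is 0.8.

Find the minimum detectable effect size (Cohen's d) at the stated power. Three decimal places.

d ≈ 0.934

Need Φ(δ − 1.960) = 0.8, so δ = 1.960 + 0.842 = 2.802.
(The second rejection-region term Φ(−δ − z_{α/2}) is negligible and dropped.)
δ = d·√(n/2) ⇒ d = δ/√(n/2) = 2.802/√(18/2) = 0.9339.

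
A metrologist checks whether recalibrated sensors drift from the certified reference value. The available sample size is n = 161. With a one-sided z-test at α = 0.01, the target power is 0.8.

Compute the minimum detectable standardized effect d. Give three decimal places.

Required noncentrality: δ = z_{0.01} + z_{0.20} = 2.326 + 0.842 = 3.168.
δ = d·√n ⇒ d = δ/√n = 3.168/√161 = 0.2497.

d ≈ 0.250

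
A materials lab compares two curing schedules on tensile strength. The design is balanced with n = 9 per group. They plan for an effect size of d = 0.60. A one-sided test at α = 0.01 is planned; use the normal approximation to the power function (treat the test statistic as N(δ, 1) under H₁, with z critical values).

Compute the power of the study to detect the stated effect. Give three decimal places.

Noncentrality parameter: δ = d·√(n/2) = 0.60 × √(9/2) = 1.2728
Critical value for a one-sided test at α = 0.01: z_α = 2.326.
Power = Φ(δ − 2.326) = Φ(-1.054) = 0.1460.

Power ≈ 0.146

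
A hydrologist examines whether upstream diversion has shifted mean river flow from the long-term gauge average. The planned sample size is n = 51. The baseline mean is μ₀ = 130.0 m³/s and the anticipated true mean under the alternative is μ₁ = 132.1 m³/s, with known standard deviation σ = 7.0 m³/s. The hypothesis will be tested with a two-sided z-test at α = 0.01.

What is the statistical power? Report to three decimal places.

Power ≈ 0.332

Standardized effect: d = |μ₁ − μ₀| / σ = |132.1 − 130.0| / 7.0 = 0.3000
Noncentrality parameter: δ = d·√n = 0.3000 × √51 = 2.1424
Two-sided α = 0.01 → critical value z_{0.005} = 2.576.
Power = Φ(δ − 2.576) + Φ(−δ − 2.576) = Φ(-0.433) + Φ(-4.718) = 0.3324 + 0.0000 = 0.3324.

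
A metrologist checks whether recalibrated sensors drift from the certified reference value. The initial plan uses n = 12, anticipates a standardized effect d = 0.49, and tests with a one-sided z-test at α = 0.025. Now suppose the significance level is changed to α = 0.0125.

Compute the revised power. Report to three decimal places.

δ = d·√n = 0.49 × √12 = 1.6974 (unchanged). New critical value: z_{0.0125} = 2.241.
Revised power = P(Z > 2.241 − δ) = Φ(-0.544) = 0.2932.

Power ≈ 0.293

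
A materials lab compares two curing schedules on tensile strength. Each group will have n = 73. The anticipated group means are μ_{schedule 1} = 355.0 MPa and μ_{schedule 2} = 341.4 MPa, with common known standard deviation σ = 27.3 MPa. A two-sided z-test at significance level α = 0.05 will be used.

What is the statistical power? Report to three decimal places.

Standardized effect: d = |μ_{schedule 1} − μ_{schedule 2}| / σ = |355.0 − 341.4| / 27.3 = 0.4982
Noncentrality parameter: δ = d·√(n/2) = 0.4982 × √(73/2) = 3.0097
Critical value for a two-sided test at α = 0.05: z_{α/2} = 1.960.
Power = Φ(δ − 1.960) + Φ(−δ − 1.960) = Φ(1.050) + Φ(-4.970) = 0.8531 + 0.0000 = 0.8531.

Power ≈ 0.853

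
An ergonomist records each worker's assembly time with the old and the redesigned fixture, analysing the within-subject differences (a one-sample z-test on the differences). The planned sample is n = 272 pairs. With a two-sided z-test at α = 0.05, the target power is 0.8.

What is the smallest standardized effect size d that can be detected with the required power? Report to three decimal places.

d ≈ 0.170

Need Φ(δ − 1.960) = 0.8, so δ = 1.960 + 0.842 = 2.802.
(Lower-tail contribution to power is negligible for δ > 0.)
δ = d·√n ⇒ d = δ/√n = 2.802/√272 = 0.1699.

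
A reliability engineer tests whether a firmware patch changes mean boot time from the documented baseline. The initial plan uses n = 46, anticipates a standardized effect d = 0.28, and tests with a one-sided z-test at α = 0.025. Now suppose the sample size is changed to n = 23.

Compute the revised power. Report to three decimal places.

Power ≈ 0.269

With n = 23: δ = d·√n = 0.28 × √23 = 1.3428. Critical value z_{0.025} = 1.960.
Revised power = P(Z > 1.960 − δ) = Φ(-0.617) = 0.2686.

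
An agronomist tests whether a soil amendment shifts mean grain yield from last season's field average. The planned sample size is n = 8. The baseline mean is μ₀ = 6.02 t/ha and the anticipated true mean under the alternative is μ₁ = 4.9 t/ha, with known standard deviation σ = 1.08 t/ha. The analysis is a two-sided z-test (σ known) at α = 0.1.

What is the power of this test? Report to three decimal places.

Standardized effect: d = |μ₁ − μ₀| / σ = |4.9 − 6.02| / 1.08 = 1.0370
Noncentrality parameter: λ = d·√n = 1.0370 × √8 = 2.9332
Two-sided α = 0.1 → critical value z_{0.05} = 1.645.
Power = Φ(λ − 1.645) + Φ(−λ − 1.645) = Φ(1.288) + Φ(-4.578) = 0.9012 + 0.0000 = 0.9012.

Power ≈ 0.901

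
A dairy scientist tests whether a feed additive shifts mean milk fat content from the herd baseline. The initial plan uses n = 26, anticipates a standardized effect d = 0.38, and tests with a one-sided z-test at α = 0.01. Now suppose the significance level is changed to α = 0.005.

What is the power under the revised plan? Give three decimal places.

δ = d·√n = 0.38 × √26 = 1.9376 (unchanged). New critical value: z_{0.005} = 2.576.
Revised power = Φ(δ − 2.576) = Φ(-0.638) = 0.2617.

Power ≈ 0.262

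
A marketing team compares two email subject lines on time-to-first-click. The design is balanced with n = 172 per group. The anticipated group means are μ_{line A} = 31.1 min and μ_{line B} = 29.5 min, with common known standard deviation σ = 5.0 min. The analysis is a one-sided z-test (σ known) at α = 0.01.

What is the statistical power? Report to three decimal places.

Power ≈ 0.739

Standardized effect: d = |μ_{line A} − μ_{line B}| / σ = |31.1 − 29.5| / 5.0 = 0.3200
Noncentrality parameter: δ = d·√(n/2) = 0.3200 × √(172/2) = 2.9676
One-sided α = 0.01 → critical value z_{0.01} = 2.326.
Power = Φ(δ − 2.326) = Φ(0.641) = 0.7393.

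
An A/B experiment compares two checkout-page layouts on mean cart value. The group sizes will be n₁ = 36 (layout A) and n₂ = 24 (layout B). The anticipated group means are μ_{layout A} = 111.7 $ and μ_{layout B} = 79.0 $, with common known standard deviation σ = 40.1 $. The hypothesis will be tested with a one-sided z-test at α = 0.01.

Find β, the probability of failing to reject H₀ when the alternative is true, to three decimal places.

Standardized effect: d = |μ_{layout A} − μ_{layout B}| / σ = |111.7 − 79.0| / 40.1 = 0.8155
Noncentrality parameter: δ = d / √(1/n₁ + 1/n₂) = 0.8155 / √(1/36 + 1/24) = 3.0945
One-sided α = 0.01 → critical value z_{0.01} = 2.326.
Power = Φ(δ − 2.326) = Φ(0.768) = 0.7788.
Type II error: β = 1 − power = 1 − 0.7788 = 0.2212.

β ≈ 0.221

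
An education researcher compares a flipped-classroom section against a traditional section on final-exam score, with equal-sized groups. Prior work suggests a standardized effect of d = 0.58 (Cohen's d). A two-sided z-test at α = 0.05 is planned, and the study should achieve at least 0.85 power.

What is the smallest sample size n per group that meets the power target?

n = 54 per group

For power 0.85 need Φ(δ − z_{0.025}) = 0.85, so δ = z_{0.025} + z_{0.15} = 1.960 + 1.036 = 2.996.
(For δ > 0 the lower-tail rejection region contributes negligibly to power, so the one-term inversion is standard.)
δ = d·√(n/2) ⇒ n = 2(δ/d)² = 2 × (2.996 / 0.58)² = 53.38.
Round up to the next whole unit.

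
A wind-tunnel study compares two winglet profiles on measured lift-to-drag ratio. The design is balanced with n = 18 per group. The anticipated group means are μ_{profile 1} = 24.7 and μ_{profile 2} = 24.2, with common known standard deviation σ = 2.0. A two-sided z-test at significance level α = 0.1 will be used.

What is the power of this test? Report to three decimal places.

Standardized effect: d = |μ_{profile 1} − μ_{profile 2}| / σ = |24.7 − 24.2| / 2.0 = 0.2500
Noncentrality parameter: δ = d·√(n/2) = 0.2500 × √(18/2) = 0.7500
Two-sided α = 0.1 → critical value z_{0.05} = 1.645.
Power = Φ(δ − 1.645) + Φ(−δ − 1.645) = Φ(-0.895) + Φ(-2.395) = 0.1854 + 0.0083 = 0.1937.

Power ≈ 0.194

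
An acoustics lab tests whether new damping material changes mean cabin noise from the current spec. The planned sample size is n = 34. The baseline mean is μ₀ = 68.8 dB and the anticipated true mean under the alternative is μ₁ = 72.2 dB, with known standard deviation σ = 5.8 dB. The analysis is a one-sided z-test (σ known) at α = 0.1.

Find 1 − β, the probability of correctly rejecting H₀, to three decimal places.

Standardized effect: d = |μ₁ − μ₀| / σ = |72.2 − 68.8| / 5.8 = 0.5862
Noncentrality parameter: δ = d·√n = 0.5862 × √34 = 3.4181
Critical value for a one-sided test at α = 0.1: z_α = 1.282.
Power = P(Z > 1.282 − δ) = Φ(2.137) = 0.9837.

Power ≈ 0.984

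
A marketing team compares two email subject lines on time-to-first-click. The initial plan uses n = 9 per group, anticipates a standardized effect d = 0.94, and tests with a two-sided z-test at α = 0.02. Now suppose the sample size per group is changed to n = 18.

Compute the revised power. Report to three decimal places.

With n = 18 per group: δ = d·√(n/2) = 0.94 × √(18/2) = 2.8200. Critical value z_{0.01} = 2.326.
Revised power = Φ(δ − 2.326) + Φ(−δ − 2.326) = Φ(0.494) + Φ(-5.146) = 0.6892 + 0.0000 = 0.6892.

Power ≈ 0.689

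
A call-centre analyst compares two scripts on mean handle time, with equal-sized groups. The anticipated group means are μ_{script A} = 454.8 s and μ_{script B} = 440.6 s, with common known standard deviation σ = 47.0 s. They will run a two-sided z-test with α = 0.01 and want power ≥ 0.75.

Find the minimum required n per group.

n = 232 per group

Standardized effect: d = |μ_{script A} − μ_{script B}| / σ = |454.8 − 440.6| / 47.0 = 0.3021
Set Φ(δ − 2.576) = 0.75; then δ − 2.576 = Φ⁻¹(0.75) = 0.674, giving δ = 3.250.
(The Φ(−δ − z_{α/2}) term is vanishingly small for δ > 0 and is dropped in the standard sample-size formula.)
δ = d·√(n/2) ⇒ n = 2(δ/d)² = 2 × (3.250 / 0.3021)² = 231.47.
Round up to the next whole unit.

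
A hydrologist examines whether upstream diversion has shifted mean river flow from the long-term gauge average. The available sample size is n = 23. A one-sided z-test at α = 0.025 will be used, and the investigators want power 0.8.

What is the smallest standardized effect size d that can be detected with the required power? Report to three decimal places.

d ≈ 0.584

Need Φ(δ − 1.960) = 0.8, so δ = 1.960 + 0.842 = 2.802.
δ = d·√n ⇒ d = δ/√n = 2.802/√23 = 0.5842.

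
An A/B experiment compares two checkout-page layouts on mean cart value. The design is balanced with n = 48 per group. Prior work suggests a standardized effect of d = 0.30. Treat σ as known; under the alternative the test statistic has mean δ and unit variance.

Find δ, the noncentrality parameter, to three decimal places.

The noncentrality parameter scales effect size by the design's sample-size factor: δ = d·√(n/2) = 0.30 × √(48/2) = 1.4697

δ ≈ 1.470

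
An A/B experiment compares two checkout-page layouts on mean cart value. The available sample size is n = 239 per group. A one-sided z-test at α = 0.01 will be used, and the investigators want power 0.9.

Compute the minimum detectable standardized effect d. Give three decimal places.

Need Φ(δ − 2.326) = 0.9, so δ = 2.326 + 1.282 = 3.608.
δ = d·√(n/2) ⇒ d = δ/√(n/2) = 3.608/√(239/2) = 0.3300.

d ≈ 0.330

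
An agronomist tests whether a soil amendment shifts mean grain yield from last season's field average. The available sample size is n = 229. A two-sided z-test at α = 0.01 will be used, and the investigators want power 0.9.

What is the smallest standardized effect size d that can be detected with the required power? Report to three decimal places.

d ≈ 0.255

Required noncentrality: δ = z_{0.005} + z_{0.10} = 2.576 + 1.282 = 3.857.
(Lower-tail contribution to power is negligible for δ > 0.)
δ = d·√n ⇒ d = δ/√n = 3.857/√229 = 0.2549.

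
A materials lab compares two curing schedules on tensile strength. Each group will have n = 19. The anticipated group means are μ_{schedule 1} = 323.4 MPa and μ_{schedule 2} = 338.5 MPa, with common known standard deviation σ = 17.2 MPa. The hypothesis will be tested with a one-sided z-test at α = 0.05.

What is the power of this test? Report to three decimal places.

Standardized effect: d = |μ_{schedule 1} − μ_{schedule 2}| / σ = |323.4 − 338.5| / 17.2 = 0.8779
Noncentrality parameter: δ = d·√(n/2) = 0.8779 × √(19/2) = 2.7059
One-sided α = 0.05 → critical value z_{0.05} = 1.645.
Power = Φ(δ − 1.645) = Φ(1.061) = 0.8557.

Power ≈ 0.856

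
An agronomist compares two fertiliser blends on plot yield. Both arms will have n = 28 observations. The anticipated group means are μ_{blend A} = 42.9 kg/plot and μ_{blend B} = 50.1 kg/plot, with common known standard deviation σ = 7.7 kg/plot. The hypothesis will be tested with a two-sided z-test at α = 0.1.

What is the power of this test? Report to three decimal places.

Standardized effect: d = |μ_{blend A} − μ_{blend B}| / σ = |42.9 − 50.1| / 7.7 = 0.9351
Noncentrality parameter: δ = d·√(n/2) = 0.9351 × √(28/2) = 3.4987
Two-sided α = 0.1 → critical value z_{0.05} = 1.645.
Power = Φ(δ − 1.645) + Φ(−δ − 1.645) = Φ(1.854) + Φ(-5.144) = 0.9681 + 0.0000 = 0.9681.

Power ≈ 0.968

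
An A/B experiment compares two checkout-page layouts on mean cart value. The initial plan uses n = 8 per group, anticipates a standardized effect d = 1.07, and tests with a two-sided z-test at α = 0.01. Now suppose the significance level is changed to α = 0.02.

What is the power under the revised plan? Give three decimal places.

Power ≈ 0.426

δ = d·√(n/2) = 1.07 × √(8/2) = 2.1400 (unchanged). New critical value: z_{0.01} = 2.326.
Revised power = Φ(δ − 2.326) + Φ(−δ − 2.326) = Φ(-0.186) + Φ(-4.466) = 0.4261 + 0.0000 = 0.4261.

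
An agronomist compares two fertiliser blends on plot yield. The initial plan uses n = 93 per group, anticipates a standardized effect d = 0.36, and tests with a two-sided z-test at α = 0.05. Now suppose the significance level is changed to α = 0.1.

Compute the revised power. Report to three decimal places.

δ = d·√(n/2) = 0.36 × √(93/2) = 2.4549 (unchanged). New critical value: z_{0.05} = 1.645.
Revised power = Φ(δ − 1.645) + Φ(−δ − 1.645) = Φ(0.810) + Φ(-4.100) = 0.7910 + 0.0000 = 0.7911.

Power ≈ 0.791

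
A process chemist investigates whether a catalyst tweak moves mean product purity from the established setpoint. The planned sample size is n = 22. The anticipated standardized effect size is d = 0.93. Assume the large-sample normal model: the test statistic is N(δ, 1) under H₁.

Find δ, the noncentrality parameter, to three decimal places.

δ ≈ 4.362

δ = d·√n = 0.93 × √22 = 4.3621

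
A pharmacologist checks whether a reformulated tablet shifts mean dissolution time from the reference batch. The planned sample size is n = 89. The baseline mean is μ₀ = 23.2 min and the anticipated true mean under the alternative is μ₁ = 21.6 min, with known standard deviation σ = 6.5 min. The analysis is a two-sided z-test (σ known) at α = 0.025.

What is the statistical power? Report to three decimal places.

Power ≈ 0.532

Standardized effect: d = |μ₁ − μ₀| / σ = |21.6 − 23.2| / 6.5 = 0.2462
Noncentrality parameter: δ = d·√n = 0.2462 × √89 = 2.3222
Critical value for a two-sided test at α = 0.025: z_{α/2} = 2.241.
Power = Φ(δ − 2.241) + Φ(−δ − 2.241) = Φ(0.081) + Φ(-4.564) = 0.5322 + 0.0000 = 0.5322.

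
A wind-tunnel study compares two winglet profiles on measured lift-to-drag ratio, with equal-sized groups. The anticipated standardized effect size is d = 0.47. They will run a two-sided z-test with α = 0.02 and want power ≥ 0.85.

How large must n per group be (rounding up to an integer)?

Set Φ(δ − 2.326) = 0.85; then δ − 2.326 = Φ⁻¹(0.85) = 1.036, giving δ = 3.363.
(The Φ(−δ − z_{α/2}) term is vanishingly small for δ > 0 and is dropped in the standard sample-size formula.)
δ = d·√(n/2) ⇒ n = 2(δ/d)² = 2 × (3.363 / 0.47)² = 102.38.
Rounding up, n = 103 per group.

n = 103 per group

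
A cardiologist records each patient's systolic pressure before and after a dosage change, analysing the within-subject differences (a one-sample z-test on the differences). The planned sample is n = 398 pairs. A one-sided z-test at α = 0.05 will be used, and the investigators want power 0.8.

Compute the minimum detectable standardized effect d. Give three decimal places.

d ≈ 0.125

Need Φ(δ − 1.645) = 0.8, so δ = 1.645 + 0.842 = 2.486.
δ = d·√n ⇒ d = δ/√n = 2.486/√398 = 0.1246.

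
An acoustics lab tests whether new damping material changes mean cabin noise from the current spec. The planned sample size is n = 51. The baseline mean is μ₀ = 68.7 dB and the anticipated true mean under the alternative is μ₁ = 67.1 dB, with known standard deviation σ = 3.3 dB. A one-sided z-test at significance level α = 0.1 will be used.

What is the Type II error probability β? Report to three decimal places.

Standardized effect: d = |μ₁ − μ₀| / σ = |67.1 − 68.7| / 3.3 = 0.4848
Noncentrality parameter: δ = d·√n = 0.4848 × √51 = 3.4625
One-sided α = 0.1 → critical value z_{0.1} = 1.282.
Power = Φ(δ − 1.282) = Φ(2.181) = 0.9854.
Type II error: β = 1 − power = 1 − 0.9854 = 0.0146.

β ≈ 0.015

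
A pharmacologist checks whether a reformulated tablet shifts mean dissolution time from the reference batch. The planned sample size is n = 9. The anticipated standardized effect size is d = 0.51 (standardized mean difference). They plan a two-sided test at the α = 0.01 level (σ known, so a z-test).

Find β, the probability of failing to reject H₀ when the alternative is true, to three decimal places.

Noncentrality parameter: δ = d·√n = 0.51 × √9 = 1.5300
Two-sided α = 0.01 → critical value z_{0.005} = 2.576.
Power = Φ(δ − 2.576) + Φ(−δ − 2.576) = Φ(-1.046) + Φ(-4.106) = 0.1478 + 0.0000 = 0.1478.
Type II error: β = 1 − power = 1 − 0.1478 = 0.8522.

β ≈ 0.852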